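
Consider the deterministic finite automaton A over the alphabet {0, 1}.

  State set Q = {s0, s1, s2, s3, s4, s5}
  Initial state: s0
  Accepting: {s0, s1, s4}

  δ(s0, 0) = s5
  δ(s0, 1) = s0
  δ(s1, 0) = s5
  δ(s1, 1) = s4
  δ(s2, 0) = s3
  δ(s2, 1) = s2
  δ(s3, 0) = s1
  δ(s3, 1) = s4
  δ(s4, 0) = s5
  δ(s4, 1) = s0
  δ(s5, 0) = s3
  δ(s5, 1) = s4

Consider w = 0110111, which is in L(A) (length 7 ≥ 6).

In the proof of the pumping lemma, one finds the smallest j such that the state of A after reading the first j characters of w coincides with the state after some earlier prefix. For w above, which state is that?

s0

State sequence: s0 -0-> s5 -1-> s4 -1-> s0 -0-> s5 -1-> s4 -1-> s0 -1-> s0
First repeat at step 3: s0 was already visited.

The earliest repeat is at step j = 3: A is in s0, which it already visited at step i = 0.
The DFA has 6 states, so the proof of the pumping lemma guarantees a repeated state among the first 6+1 visited; the segment between the two visits is the pumpable y.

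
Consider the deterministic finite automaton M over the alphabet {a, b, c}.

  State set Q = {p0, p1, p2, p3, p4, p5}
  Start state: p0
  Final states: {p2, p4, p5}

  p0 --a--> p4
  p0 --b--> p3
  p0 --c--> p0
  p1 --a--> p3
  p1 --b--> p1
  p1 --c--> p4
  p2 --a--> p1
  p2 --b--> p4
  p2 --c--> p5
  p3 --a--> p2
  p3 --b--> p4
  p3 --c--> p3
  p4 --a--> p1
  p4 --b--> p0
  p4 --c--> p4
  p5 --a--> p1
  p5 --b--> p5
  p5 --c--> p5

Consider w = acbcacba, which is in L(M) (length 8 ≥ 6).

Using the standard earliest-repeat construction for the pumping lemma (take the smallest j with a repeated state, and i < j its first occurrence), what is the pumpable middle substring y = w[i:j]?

State sequence: p0 -a-> p4 -c-> p4 -b-> p0 -c-> p0 -a-> p4 -c-> p4 -b-> p0 -a-> p4
First repeat at step 2: p4 was already visited.

So i = 1, j = 2, giving x = w[0:1] = a, y = w[1:2] = c, z = w[2:8] = bcacba.
Check: |xy| = 2 ≤ 6 and |y| = 1 ≥ 1. Reading y takes M from p4 back to p4, so every xyⁱz is accepted.
With |Q| = 6, pigeonhole forces a state repeat no later than step 6; the substring read between the first and second visits to that state can be pumped.

c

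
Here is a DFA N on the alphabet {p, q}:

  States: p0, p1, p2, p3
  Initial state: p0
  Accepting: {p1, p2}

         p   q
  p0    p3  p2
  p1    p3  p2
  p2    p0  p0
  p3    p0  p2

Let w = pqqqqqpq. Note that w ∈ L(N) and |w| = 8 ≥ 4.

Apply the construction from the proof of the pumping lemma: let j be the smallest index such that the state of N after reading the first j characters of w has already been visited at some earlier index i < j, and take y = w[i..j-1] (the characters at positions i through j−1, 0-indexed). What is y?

Run of N on w = p q q q q q p q:
  step 0: p0  (start)
  step 1: p3  (read p: p0→p3)
  step 2: p2  (read q: p3→p2)
  step 3: p0  (read q: p2→p0)   ← first repeat (p0 seen earlier)
  step 4: p2  (read q: p0→p2)
  step 5: p0  (read q: p2→p0)
  step 6: p2  (read q: p0→p2)
  step 7: p0  (read p: p2→p0)
  step 8: p2  (read q: p0→p2)

So i = 0, j = 3, giving x = w[0:0] = ε, y = w[0:3] = pqq, z = w[3:8] = qqqpq.
Check: |xy| = 3 ≤ 4 and |y| = 3 ≥ 1. Reading y takes N from p0 back to p0, so every xyⁱz is accepted.

pqq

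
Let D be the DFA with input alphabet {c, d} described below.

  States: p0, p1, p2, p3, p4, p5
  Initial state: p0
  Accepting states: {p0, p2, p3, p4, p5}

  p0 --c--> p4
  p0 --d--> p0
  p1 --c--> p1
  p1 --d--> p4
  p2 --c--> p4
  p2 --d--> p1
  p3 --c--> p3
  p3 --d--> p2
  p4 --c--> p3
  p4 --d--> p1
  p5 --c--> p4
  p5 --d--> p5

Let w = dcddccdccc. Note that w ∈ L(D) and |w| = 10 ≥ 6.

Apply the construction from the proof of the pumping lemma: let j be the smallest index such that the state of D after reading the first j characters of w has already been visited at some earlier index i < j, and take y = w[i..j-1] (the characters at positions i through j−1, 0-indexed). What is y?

Run of D on w = d c d d c c d c c c:
  step 0: p0  (start)
  step 1: p0  (read d: p0→p0)   ← first repeat (p0 seen earlier)
  step 2: p4  (read c: p0→p4)
  step 3: p1  (read d: p4→p1)
  step 4: p4  (read d: p1→p4)
  step 5: p3  (read c: p4→p3)
  step 6: p3  (read c: p3→p3)
  step 7: p2  (read d: p3→p2)
  step 8: p4  (read c: p2→p4)
  step 9: p3  (read c: p4→p3)
  step 10: p3  (read c: p3→p3)

So i = 0, j = 1, giving x = w[0:0] = ε, y = w[0:1] = d, z = w[1:10] = cddccdccc.
Check: |xy| = 1 ≤ 6 and |y| = 1 ≥ 1. Reading y takes D from p0 back to p0, so every xyⁱz is accepted.

d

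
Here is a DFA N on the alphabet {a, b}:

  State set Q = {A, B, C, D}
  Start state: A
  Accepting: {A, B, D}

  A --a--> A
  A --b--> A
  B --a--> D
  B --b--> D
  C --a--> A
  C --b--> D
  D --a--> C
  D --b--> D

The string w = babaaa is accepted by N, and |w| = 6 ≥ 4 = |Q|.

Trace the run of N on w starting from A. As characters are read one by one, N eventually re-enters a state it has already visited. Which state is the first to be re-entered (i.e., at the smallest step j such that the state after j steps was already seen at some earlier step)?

A

State sequence: A -b-> A -a-> A -b-> A -a-> A -a-> A -a-> A
First repeat at step 1: A was already visited.

The earliest repeat is at step j = 1: N is in A, which it already visited at step i = 0.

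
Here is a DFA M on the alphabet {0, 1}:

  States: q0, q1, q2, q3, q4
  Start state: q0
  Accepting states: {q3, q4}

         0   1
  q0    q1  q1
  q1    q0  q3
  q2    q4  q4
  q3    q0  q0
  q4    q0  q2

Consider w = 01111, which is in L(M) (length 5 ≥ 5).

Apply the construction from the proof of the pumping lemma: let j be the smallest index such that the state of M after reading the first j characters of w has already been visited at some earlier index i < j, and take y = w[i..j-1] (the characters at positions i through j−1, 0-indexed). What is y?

Run of M on w = 0 1 1 1 1:
  step 0: q0  (start)
  step 1: q1  (read 0: q0→q1)
  step 2: q3  (read 1: q1→q3)
  step 3: q0  (read 1: q3→q0)   ← first repeat (q0 seen earlier)
  step 4: q1  (read 1: q0→q1)
  step 5: q3  (read 1: q1→q3)

So i = 0, j = 3, giving x = w[0:0] = ε, y = w[0:3] = 011, z = w[3:5] = 11.
Check: |xy| = 3 ≤ 5 and |y| = 3 ≥ 1. Reading y takes M from q0 back to q0, so every xyⁱz is accepted.
The DFA has 5 states, so the proof of the pumping lemma guarantees a repeated state among the first 5+1 visited; the segment between the two visits is the pumpable y.

011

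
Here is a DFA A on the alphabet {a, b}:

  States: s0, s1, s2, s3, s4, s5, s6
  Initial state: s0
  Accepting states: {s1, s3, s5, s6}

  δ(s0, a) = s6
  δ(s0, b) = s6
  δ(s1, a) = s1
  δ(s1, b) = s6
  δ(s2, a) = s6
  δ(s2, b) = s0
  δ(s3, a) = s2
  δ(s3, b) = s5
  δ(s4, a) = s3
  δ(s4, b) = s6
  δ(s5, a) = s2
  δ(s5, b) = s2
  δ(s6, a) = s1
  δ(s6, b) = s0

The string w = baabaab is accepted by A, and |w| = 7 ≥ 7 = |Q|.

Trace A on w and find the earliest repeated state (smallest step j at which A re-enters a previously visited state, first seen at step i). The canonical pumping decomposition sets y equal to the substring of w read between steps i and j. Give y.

State sequence: s0 -b-> s6 -a-> s1 -a-> s1 -b-> s6 -a-> s1 -a-> s1 -b-> s6
First repeat at step 3: s1 was already visited.

So i = 2, j = 3, giving x = w[0:2] = ba, y = w[2:3] = a, z = w[3:7] = baab.
Check: |xy| = 3 ≤ 7 and |y| = 1 ≥ 1. Reading y takes A from s1 back to s1, so every xyⁱz is accepted.

a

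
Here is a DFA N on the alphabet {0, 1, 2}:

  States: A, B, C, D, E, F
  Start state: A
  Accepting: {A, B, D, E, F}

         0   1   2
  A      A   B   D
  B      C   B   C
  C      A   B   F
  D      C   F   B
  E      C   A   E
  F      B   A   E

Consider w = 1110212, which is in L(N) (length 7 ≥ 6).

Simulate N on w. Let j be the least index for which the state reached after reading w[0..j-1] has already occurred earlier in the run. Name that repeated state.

Run of N on w = 1 1 1 0 2 1 2:
  step 0: A  (start)
  step 1: B  (read 1: A→B)
  step 2: B  (read 1: B→B)   ← first repeat (B seen earlier)
  step 3: B  (read 1: B→B)
  step 4: C  (read 0: B→C)
  step 5: F  (read 2: C→F)
  step 6: A  (read 1: F→A)
  step 7: D  (read 2: A→D)

The earliest repeat is at step j = 2: N is in B, which it already visited at step i = 1.

B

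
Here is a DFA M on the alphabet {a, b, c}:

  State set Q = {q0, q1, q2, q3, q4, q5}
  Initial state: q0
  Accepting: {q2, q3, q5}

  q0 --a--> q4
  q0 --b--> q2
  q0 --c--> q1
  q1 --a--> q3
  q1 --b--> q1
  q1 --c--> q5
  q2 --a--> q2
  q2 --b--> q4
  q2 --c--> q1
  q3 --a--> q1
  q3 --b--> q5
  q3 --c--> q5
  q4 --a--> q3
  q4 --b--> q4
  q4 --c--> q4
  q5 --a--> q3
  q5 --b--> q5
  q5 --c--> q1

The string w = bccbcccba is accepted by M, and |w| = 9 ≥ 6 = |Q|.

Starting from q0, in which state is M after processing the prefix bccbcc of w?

q5

State sequence: q0 -b-> q2 -c-> q1 -c-> q5 -b-> q5 -c-> q1 -c-> q5

After reading 6 characters, M is in state q5.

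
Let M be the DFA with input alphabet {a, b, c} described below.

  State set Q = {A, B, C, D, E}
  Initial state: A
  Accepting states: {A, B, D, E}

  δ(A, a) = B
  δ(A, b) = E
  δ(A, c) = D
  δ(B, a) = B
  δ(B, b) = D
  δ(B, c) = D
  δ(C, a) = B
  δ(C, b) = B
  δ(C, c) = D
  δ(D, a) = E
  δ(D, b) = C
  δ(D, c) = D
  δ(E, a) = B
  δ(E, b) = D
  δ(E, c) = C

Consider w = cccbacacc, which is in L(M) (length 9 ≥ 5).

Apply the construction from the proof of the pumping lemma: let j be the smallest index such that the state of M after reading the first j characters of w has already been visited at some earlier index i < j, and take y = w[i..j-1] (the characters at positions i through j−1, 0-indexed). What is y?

State sequence: A -c-> D -c-> D -c-> D -b-> C -a-> B -c-> D -a-> E -c-> C -c-> D
First repeat at step 2: D was already visited.

So i = 1, j = 2, giving x = w[0:1] = c, y = w[1:2] = c, z = w[2:9] = cbacacc.
Check: |xy| = 2 ≤ 5 and |y| = 1 ≥ 1. Reading y takes M from D back to D, so every xyⁱz is accepted.

c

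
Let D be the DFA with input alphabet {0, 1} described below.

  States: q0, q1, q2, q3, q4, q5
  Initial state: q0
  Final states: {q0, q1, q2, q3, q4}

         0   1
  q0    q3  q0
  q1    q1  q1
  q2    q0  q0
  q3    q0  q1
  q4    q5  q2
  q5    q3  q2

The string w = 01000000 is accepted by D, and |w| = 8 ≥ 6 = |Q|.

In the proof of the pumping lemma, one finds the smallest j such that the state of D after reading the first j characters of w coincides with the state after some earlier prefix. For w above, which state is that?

q1

State sequence: q0 -0-> q3 -1-> q1 -0-> q1 -0-> q1 -0-> q1 -0-> q1 -0-> q1 -0-> q1
First repeat at step 3: q1 was already visited.

The earliest repeat is at step j = 3: D is in q1, which it already visited at step i = 2.
Pumping length from the standard proof: p = 6 (the number of states). The repeated state found above gives |xy| = j ≤ 6 and |y| = j − i ≥ 1.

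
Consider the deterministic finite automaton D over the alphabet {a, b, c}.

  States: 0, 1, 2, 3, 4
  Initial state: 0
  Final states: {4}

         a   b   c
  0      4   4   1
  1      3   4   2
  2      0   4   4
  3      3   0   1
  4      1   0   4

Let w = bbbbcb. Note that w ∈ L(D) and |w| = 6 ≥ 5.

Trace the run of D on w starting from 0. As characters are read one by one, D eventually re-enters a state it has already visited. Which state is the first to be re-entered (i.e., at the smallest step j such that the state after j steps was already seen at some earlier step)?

0

Run of D on w = b b b b c b:
  step 0: 0  (start)
  step 1: 4  (read b: 0→4)
  step 2: 0  (read b: 4→0)   ← first repeat (0 seen earlier)
  step 3: 4  (read b: 0→4)
  step 4: 0  (read b: 4→0)
  step 5: 1  (read c: 0→1)
  step 6: 4  (read b: 1→4)

The earliest repeat is at step j = 2: D is in 0, which it already visited at step i = 0.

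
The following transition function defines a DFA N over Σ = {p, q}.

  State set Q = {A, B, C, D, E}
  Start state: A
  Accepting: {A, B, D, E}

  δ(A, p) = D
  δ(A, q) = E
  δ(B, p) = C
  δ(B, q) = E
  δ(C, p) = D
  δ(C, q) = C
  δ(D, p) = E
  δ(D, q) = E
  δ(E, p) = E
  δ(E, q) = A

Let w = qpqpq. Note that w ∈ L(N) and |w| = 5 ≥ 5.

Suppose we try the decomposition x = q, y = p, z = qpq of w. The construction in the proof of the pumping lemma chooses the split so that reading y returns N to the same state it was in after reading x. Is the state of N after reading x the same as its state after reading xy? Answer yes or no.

yes

Run of N on the first 2 characters of w = q p:
  step 0: A  (start)
  step 1: E  (read q: A→E)
  step 2: E  (read p: E→E)

After x (step 1): E. After xy (step 2): E.
They match, so y = p drives N around a cycle from E back to itself; pumping y any number of times keeps N in E before reading z, and xyⁱz ∈ L(N) for every i ≥ 0.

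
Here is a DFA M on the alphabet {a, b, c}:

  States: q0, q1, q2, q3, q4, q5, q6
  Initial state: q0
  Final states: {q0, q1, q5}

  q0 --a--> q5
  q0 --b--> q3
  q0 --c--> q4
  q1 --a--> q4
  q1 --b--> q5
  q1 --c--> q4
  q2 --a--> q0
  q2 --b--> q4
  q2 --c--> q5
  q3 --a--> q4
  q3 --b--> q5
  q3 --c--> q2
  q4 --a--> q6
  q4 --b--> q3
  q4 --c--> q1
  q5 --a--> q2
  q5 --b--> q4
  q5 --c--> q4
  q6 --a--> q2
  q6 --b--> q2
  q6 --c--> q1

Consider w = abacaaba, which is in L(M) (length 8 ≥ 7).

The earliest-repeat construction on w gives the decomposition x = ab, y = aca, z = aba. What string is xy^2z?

abacaacaaba

xy^2z = ab·aca·aca·aba = abacaacaaba.
Reading y = aca takes M from q4 back to q4, so after x·y·y the machine is still in q4, and z then leads to the accepting state q0. Hence abacaacaaba ∈ L(M).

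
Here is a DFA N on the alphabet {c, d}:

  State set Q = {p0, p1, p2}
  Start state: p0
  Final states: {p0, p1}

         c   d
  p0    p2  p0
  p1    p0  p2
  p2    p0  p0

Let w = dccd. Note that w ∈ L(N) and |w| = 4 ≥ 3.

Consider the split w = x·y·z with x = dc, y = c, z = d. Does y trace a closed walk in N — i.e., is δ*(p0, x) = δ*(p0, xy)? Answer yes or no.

no

State sequence: p0 -d-> p0 -c-> p2 -c-> p0

After x (step 2): p2. After xy (step 3): p0.
They differ (p2 ≠ p0), so y is not a cycle from the state after x; this split is not the one the pumping-lemma construction produces, and pumping y need not keep the string in L(N).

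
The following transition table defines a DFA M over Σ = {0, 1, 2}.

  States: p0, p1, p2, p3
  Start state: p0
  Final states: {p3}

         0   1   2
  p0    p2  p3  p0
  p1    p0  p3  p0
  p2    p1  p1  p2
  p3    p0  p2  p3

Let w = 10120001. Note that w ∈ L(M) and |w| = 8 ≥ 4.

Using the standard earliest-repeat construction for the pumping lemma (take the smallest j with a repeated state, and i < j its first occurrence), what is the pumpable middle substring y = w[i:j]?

State sequence: p0 -1-> p3 -0-> p0 -1-> p3 -2-> p3 -0-> p0 -0-> p2 -0-> p1 -1-> p3
First repeat at step 2: p0 was already visited.

So i = 0, j = 2, giving x = w[0:0] = ε, y = w[0:2] = 10, z = w[2:8] = 120001.
Check: |xy| = 2 ≤ 4 and |y| = 2 ≥ 1. Reading y takes M from p0 back to p0, so every xyⁱz is accepted.
With |Q| = 4, pigeonhole forces a state repeat no later than step 4; the substring read between the first and second visits to that state can be pumped.

10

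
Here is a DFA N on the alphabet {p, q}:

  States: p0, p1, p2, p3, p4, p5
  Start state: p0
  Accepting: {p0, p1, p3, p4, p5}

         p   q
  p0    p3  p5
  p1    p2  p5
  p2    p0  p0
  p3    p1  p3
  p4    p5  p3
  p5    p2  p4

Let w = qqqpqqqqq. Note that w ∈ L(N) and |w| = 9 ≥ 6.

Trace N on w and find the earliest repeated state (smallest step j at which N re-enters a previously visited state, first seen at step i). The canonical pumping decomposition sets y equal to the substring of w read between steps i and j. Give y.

State sequence: p0 -q-> p5 -q-> p4 -q-> p3 -p-> p1 -q-> p5 -q-> p4 -q-> p3 -q-> p3 -q-> p3
First repeat at step 5: p5 was already visited.

So i = 1, j = 5, giving x = w[0:1] = q, y = w[1:5] = qqpq, z = w[5:9] = qqqq.
Check: |xy| = 5 ≤ 6 and |y| = 4 ≥ 1. Reading y takes N from p5 back to p5, so every xyⁱz is accepted.

qqpq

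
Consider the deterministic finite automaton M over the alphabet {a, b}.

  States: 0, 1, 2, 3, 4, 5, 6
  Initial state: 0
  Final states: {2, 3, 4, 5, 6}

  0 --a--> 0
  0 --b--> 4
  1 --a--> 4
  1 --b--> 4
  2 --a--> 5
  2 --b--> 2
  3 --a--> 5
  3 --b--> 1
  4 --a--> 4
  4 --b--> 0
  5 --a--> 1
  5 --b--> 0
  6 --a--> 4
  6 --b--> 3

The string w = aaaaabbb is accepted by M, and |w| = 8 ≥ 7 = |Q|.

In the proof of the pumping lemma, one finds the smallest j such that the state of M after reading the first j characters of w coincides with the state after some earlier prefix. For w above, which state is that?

0

State sequence: 0 -a-> 0 -a-> 0 -a-> 0 -a-> 0 -a-> 0 -b-> 4 -b-> 0 -b-> 4
First repeat at step 1: 0 was already visited.

The earliest repeat is at step j = 1: M is in 0, which it already visited at step i = 0.
The DFA has 7 states, so the proof of the pumping lemma guarantees a repeated state among the first 7+1 visited; the segment between the two visits is the pumpable y.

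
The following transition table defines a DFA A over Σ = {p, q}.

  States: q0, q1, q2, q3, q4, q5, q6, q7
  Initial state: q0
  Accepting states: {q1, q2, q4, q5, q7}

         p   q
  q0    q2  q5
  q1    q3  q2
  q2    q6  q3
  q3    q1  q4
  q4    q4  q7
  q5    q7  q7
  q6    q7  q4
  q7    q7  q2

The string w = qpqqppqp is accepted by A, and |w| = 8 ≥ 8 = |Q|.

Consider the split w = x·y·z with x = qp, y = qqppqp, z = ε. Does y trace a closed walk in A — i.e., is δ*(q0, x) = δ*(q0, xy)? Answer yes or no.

no

Run of A on the first 8 characters of w = q p q q p p q p:
  step 0: q0  (start)
  step 1: q5  (read q: q0→q5)
  step 2: q7  (read p: q5→q7)
  step 3: q2  (read q: q7→q2)
  step 4: q3  (read q: q2→q3)
  step 5: q1  (read p: q3→q1)
  step 6: q3  (read p: q1→q3)
  step 7: q4  (read q: q3→q4)
  step 8: q4  (read p: q4→q4)

After x (step 2): q7. After xy (step 8): q4.
They differ (q7 ≠ q4), so y is not a cycle from the state after x; this split is not the one the pumping-lemma construction produces, and pumping y need not keep the string in L(A).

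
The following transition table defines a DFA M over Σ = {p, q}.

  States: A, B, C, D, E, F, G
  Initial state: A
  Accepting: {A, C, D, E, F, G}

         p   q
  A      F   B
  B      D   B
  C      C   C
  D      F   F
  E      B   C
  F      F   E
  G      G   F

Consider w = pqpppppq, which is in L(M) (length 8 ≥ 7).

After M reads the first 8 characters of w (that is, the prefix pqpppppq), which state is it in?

Run of M on the first 8 characters of w = p q p p p p p q:
  step 0: A  (start)
  step 1: F  (read p: A→F)
  step 2: E  (read q: F→E)
  step 3: B  (read p: E→B)
  step 4: D  (read p: B→D)
  step 5: F  (read p: D→F)
  step 6: F  (read p: F→F)
  step 7: F  (read p: F→F)
  step 8: E  (read q: F→E)

After reading 8 characters, M is in state E.

E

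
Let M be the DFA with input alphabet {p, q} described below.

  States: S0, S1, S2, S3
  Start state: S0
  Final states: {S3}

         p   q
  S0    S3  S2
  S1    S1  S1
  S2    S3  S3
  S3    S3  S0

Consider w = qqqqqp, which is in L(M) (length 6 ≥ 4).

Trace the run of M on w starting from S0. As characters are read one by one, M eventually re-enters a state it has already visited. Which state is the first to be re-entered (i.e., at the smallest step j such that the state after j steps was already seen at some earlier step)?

S0

Run of M on w = q q q q q p:
  step 0: S0  (start)
  step 1: S2  (read q: S0→S2)
  step 2: S3  (read q: S2→S3)
  step 3: S0  (read q: S3→S0)   ← first repeat (S0 seen earlier)
  step 4: S2  (read q: S0→S2)
  step 5: S3  (read q: S2→S3)
  step 6: S3  (read p: S3→S3)

The earliest repeat is at step j = 3: M is in S0, which it already visited at step i = 0.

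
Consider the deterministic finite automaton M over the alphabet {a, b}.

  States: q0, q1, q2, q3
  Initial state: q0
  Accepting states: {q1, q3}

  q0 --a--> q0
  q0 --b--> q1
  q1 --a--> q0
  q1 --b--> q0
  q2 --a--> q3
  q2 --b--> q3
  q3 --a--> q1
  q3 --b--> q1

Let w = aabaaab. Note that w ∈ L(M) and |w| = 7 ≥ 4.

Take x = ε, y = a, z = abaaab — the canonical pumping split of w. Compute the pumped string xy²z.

xy^2z = ε·a·a·abaaab = aaabaaab.
Reading y = a takes M from q0 back to q0, so after x·y·y the machine is still in q0, and z then leads to the accepting state q1. Hence aaabaaab ∈ L(M).

aaabaaab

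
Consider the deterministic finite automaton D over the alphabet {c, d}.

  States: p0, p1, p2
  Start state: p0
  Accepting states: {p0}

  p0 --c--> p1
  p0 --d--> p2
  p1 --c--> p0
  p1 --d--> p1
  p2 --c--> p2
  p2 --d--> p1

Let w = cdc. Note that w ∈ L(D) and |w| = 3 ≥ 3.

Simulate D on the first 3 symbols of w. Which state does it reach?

p0

State sequence: p0 -c-> p1 -d-> p1 -c-> p0

After reading 3 characters, D is in state p0.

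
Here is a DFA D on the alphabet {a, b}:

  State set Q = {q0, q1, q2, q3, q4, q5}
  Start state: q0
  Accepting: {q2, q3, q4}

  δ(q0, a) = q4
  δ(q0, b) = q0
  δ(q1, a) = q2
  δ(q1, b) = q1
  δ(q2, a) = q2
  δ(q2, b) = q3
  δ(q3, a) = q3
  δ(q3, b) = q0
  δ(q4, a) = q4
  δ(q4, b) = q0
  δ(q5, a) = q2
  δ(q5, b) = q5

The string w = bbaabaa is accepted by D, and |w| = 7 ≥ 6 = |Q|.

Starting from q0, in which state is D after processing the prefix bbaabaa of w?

State sequence: q0 -b-> q0 -b-> q0 -a-> q4 -a-> q4 -b-> q0 -a-> q4 -a-> q4

After reading 7 characters, D is in state q4.

q4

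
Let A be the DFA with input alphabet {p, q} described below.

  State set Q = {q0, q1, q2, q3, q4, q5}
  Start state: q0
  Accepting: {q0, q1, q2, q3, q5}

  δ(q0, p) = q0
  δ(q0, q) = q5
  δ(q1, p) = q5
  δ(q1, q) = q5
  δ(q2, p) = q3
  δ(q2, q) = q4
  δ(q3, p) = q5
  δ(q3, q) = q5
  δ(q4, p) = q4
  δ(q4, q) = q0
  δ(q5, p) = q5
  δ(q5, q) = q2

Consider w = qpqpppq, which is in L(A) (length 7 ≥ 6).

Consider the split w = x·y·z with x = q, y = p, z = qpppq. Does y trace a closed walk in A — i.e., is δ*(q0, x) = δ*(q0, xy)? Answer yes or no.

Run of A on the first 2 characters of w = q p:
  step 0: q0  (start)
  step 1: q5  (read q: q0→q5)
  step 2: q5  (read p: q5→q5)

After x (step 1): q5. After xy (step 2): q5.
They match, so y = p drives A around a cycle from q5 back to itself; pumping y any number of times keeps A in q5 before reading z, and xyⁱz ∈ L(A) for every i ≥ 0.

yes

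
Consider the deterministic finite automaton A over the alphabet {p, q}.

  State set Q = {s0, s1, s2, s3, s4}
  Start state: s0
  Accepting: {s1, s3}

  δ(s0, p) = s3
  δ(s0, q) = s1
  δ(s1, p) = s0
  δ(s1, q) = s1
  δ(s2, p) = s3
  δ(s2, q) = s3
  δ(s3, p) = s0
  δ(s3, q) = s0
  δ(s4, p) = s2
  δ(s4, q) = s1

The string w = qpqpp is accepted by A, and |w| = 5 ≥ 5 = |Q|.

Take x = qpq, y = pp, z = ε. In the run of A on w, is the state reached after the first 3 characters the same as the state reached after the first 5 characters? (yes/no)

no

State sequence: s0 -q-> s1 -p-> s0 -q-> s1 -p-> s0 -p-> s3

After x (step 3): s1. After xy (step 5): s3.
They differ (s1 ≠ s3), so y is not a cycle from the state after x; this split is not the one the pumping-lemma construction produces, and pumping y need not keep the string in L(A).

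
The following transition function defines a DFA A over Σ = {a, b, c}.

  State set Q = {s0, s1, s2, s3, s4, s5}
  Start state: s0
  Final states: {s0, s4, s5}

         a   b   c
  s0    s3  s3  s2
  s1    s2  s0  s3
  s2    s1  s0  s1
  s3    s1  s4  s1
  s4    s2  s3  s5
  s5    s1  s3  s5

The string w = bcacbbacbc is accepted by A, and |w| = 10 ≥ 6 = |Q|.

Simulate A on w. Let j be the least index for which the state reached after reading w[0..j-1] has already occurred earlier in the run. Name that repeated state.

s1

State sequence: s0 -b-> s3 -c-> s1 -a-> s2 -c-> s1 -b-> s0 -b-> s3 -a-> s1 -c-> s3 -b-> s4 -c-> s5
First repeat at step 4: s1 was already visited.

The earliest repeat is at step j = 4: A is in s1, which it already visited at step i = 2.
Since A has 6 states, any run of length ≥ 6 visits 6+1 states, so by pigeonhole some state repeats within the first 6 steps — that repeat gives the pumpable loop.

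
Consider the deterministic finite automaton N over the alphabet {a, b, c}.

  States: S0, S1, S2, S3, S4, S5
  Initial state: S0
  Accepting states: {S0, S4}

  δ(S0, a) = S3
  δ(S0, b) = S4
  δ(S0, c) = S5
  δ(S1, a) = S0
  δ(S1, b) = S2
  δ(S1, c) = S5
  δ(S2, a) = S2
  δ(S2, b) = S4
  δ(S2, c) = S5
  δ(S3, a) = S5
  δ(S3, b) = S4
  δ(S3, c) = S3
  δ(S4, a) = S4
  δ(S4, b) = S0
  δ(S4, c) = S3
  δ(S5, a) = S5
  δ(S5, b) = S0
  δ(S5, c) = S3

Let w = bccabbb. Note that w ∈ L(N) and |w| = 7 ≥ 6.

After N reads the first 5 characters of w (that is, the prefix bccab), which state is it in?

Run of N on the first 5 characters of w = b c c a b:
  step 0: S0  (start)
  step 1: S4  (read b: S0→S4)
  step 2: S3  (read c: S4→S3)
  step 3: S3  (read c: S3→S3)
  step 4: S5  (read a: S3→S5)
  step 5: S0  (read b: S5→S0)

After reading 5 characters, N is in state S0.

S0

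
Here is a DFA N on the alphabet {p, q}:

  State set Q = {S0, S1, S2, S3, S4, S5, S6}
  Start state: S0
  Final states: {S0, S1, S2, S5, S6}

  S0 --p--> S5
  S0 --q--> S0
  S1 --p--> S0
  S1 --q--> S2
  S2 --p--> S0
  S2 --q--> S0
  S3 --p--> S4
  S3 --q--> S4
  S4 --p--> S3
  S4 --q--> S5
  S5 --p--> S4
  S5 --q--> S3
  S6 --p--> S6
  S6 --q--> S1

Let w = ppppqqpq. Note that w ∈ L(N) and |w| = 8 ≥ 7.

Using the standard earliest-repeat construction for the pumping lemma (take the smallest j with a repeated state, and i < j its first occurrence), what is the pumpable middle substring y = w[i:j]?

pp

Run of N on w = p p p p q q p q:
  step 0: S0  (start)
  step 1: S5  (read p: S0→S5)
  step 2: S4  (read p: S5→S4)
  step 3: S3  (read p: S4→S3)
  step 4: S4  (read p: S3→S4)   ← first repeat (S4 seen earlier)
  step 5: S5  (read q: S4→S5)
  step 6: S3  (read q: S5→S3)
  step 7: S4  (read p: S3→S4)
  step 8: S5  (read q: S4→S5)

So i = 2, j = 4, giving x = w[0:2] = pp, y = w[2:4] = pp, z = w[4:8] = qqpq.
Check: |xy| = 4 ≤ 7 and |y| = 2 ≥ 1. Reading y takes N from S4 back to S4, so every xyⁱz is accepted.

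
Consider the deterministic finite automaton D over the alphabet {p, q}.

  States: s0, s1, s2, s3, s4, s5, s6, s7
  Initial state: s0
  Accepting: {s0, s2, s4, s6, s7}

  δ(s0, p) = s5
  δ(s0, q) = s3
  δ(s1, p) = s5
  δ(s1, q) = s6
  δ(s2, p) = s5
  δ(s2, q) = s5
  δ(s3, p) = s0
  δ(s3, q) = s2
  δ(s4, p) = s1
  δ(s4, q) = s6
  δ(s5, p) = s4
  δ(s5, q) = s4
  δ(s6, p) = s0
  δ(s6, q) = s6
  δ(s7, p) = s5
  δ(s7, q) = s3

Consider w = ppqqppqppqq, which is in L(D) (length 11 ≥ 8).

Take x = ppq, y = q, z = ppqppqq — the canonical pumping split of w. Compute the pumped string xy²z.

ppqqqppqppqq

xy^2z = ppq·q·q·ppqppqq = ppqqqppqppqq.
Reading y = q takes D from s6 back to s6, so after x·y·y the machine is still in s6, and z then leads to the accepting state s6. Hence ppqqqppqppqq ∈ L(D).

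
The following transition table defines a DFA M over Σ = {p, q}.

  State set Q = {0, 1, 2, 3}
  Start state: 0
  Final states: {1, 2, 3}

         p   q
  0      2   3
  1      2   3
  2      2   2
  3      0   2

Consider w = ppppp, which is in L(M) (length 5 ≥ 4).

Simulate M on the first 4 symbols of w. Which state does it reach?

2

Run of M on the first 4 characters of w = p p p p:
  step 0: 0  (start)
  step 1: 2  (read p: 0→2)
  step 2: 2  (read p: 2→2)
  step 3: 2  (read p: 2→2)
  step 4: 2  (read p: 2→2)

After reading 4 characters, M is in state 2.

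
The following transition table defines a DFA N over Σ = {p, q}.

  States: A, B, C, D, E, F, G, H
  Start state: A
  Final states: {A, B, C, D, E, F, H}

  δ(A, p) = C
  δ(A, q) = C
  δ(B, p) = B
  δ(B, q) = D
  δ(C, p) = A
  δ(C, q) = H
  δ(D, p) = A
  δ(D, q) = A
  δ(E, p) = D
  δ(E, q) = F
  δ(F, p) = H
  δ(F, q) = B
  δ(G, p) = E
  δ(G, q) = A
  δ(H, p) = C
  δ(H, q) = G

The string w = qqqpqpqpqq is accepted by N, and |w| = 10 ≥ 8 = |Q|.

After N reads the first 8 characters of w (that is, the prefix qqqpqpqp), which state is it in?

State sequence: A -q-> C -q-> H -q-> G -p-> E -q-> F -p-> H -q-> G -p-> E

After reading 8 characters, N is in state E.

E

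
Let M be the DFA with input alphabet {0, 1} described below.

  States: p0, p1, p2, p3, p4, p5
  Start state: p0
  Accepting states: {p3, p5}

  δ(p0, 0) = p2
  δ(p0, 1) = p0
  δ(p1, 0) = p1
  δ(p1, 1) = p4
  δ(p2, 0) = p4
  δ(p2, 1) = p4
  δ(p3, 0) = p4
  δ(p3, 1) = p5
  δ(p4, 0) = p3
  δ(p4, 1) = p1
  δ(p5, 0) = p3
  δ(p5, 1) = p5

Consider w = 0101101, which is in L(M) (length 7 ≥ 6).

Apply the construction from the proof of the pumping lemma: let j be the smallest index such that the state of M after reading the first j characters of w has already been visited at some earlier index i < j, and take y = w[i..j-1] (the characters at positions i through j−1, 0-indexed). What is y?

State sequence: p0 -0-> p2 -1-> p4 -0-> p3 -1-> p5 -1-> p5 -0-> p3 -1-> p5
First repeat at step 5: p5 was already visited.

So i = 4, j = 5, giving x = w[0:4] = 0101, y = w[4:5] = 1, z = w[5:7] = 01.
Check: |xy| = 5 ≤ 6 and |y| = 1 ≥ 1. Reading y takes M from p5 back to p5, so every xyⁱz is accepted.

1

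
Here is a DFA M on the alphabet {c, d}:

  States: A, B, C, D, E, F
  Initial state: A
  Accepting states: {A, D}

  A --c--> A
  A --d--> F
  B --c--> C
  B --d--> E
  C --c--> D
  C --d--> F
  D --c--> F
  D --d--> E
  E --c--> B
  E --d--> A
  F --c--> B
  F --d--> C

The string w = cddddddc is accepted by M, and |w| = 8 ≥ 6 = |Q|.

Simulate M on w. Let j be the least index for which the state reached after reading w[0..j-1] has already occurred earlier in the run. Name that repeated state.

A

State sequence: A -c-> A -d-> F -d-> C -d-> F -d-> C -d-> F -d-> C -c-> D
First repeat at step 1: A was already visited.

The earliest repeat is at step j = 1: M is in A, which it already visited at step i = 0.
With |Q| = 6, pigeonhole forces a state repeat no later than step 6; the substring read between the first and second visits to that state can be pumped.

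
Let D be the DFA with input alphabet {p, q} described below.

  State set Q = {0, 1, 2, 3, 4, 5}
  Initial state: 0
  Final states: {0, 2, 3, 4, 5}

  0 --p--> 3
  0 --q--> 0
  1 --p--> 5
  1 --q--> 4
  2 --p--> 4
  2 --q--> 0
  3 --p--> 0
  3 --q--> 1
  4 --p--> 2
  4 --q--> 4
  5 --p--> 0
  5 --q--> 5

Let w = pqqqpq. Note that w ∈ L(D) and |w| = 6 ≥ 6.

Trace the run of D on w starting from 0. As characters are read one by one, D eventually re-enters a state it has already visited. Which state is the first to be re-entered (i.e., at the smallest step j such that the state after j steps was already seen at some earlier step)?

4

State sequence: 0 -p-> 3 -q-> 1 -q-> 4 -q-> 4 -p-> 2 -q-> 0
First repeat at step 4: 4 was already visited.

The earliest repeat is at step j = 4: D is in 4, which it already visited at step i = 3.
Since D has 6 states, any run of length ≥ 6 visits 6+1 states, so by pigeonhole some state repeats within the first 6 steps — that repeat gives the pumpable loop.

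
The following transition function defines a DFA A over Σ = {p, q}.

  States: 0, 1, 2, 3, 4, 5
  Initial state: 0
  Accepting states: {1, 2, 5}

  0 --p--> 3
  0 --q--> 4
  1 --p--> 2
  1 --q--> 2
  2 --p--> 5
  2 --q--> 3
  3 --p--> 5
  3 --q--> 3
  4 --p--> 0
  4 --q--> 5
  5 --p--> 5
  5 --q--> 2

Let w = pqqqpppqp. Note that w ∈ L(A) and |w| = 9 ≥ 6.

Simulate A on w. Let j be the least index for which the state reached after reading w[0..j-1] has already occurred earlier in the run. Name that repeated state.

3

State sequence: 0 -p-> 3 -q-> 3 -q-> 3 -q-> 3 -p-> 5 -p-> 5 -p-> 5 -q-> 2 -p-> 5
First repeat at step 2: 3 was already visited.

The earliest repeat is at step j = 2: A is in 3, which it already visited at step i = 1.
With |Q| = 6, pigeonhole forces a state repeat no later than step 6; the substring read between the first and second visits to that state can be pumped.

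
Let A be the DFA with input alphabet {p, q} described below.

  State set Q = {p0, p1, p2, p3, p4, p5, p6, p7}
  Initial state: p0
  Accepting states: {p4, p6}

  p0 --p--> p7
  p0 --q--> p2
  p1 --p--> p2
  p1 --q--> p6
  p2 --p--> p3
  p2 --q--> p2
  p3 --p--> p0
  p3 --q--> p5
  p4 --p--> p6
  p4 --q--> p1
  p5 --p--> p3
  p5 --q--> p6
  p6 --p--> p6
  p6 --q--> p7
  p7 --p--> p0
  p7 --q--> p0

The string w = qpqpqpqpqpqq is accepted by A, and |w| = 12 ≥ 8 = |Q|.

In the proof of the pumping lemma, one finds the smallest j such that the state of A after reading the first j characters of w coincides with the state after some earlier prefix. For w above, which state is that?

p3

Run of A on w = q p q p q p q p q p q q:
  step 0: p0  (start)
  step 1: p2  (read q: p0→p2)
  step 2: p3  (read p: p2→p3)
  step 3: p5  (read q: p3→p5)
  step 4: p3  (read p: p5→p3)   ← first repeat (p3 seen earlier)
  step 5: p5  (read q: p3→p5)
  step 6: p3  (read p: p5→p3)
  step 7: p5  (read q: p3→p5)
  step 8: p3  (read p: p5→p3)
  step 9: p5  (read q: p3→p5)
  step 10: p3  (read p: p5→p3)
  step 11: p5  (read q: p3→p5)
  step 12: p6  (read q: p5→p6)

The earliest repeat is at step j = 4: A is in p3, which it already visited at step i = 2.
With |Q| = 8, pigeonhole forces a state repeat no later than step 8; the substring read between the first and second visits to that state can be pumped.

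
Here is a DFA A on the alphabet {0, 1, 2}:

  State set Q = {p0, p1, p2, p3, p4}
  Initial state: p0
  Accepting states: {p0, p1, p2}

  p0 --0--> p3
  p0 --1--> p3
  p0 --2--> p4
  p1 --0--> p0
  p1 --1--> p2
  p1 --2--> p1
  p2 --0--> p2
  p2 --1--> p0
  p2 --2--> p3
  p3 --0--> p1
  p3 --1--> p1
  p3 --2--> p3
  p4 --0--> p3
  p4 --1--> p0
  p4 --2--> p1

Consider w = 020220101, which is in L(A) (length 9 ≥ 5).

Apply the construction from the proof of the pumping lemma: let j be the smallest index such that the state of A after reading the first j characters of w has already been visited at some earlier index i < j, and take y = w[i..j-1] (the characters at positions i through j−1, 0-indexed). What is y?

2

Run of A on w = 0 2 0 2 2 0 1 0 1:
  step 0: p0  (start)
  step 1: p3  (read 0: p0→p3)
  step 2: p3  (read 2: p3→p3)   ← first repeat (p3 seen earlier)
  step 3: p1  (read 0: p3→p1)
  step 4: p1  (read 2: p1→p1)
  step 5: p1  (read 2: p1→p1)
  step 6: p0  (read 0: p1→p0)
  step 7: p3  (read 1: p0→p3)
  step 8: p1  (read 0: p3→p1)
  step 9: p2  (read 1: p1→p2)

So i = 1, j = 2, giving x = w[0:1] = 0, y = w[1:2] = 2, z = w[2:9] = 0220101.
Check: |xy| = 2 ≤ 5 and |y| = 1 ≥ 1. Reading y takes A from p3 back to p3, so every xyⁱz is accepted.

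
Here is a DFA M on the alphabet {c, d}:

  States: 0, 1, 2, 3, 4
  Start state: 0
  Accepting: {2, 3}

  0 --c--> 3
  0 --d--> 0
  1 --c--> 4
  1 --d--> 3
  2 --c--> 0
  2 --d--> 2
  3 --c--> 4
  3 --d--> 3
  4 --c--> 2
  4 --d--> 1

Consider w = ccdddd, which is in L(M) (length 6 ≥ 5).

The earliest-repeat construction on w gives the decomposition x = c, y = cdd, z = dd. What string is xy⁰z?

xy⁰z = xz = c·dd = cdd.
Reading y = cdd takes M from 3 back to 3, so after x the machine is still in 3, and z then leads to the accepting state 3. Hence cdd ∈ L(M).

cdd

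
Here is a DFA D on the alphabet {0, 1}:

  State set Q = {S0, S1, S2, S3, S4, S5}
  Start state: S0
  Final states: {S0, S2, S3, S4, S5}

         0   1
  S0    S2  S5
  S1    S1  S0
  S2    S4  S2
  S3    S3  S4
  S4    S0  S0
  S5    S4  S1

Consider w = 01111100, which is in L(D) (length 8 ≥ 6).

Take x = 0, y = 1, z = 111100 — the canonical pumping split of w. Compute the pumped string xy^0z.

0111100

xy⁰z = xz = 0·111100 = 0111100.
Reading y = 1 takes D from S2 back to S2, so after x the machine is still in S2, and z then leads to the accepting state S0. Hence 0111100 ∈ L(D).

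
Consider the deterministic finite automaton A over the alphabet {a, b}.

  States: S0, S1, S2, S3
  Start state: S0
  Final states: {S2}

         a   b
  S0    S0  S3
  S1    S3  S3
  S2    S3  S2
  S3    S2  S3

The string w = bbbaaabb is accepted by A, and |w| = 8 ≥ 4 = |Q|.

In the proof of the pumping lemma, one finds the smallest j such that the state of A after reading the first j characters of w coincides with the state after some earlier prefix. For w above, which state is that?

State sequence: S0 -b-> S3 -b-> S3 -b-> S3 -a-> S2 -a-> S3 -a-> S2 -b-> S2 -b-> S2
First repeat at step 2: S3 was already visited.

The earliest repeat is at step j = 2: A is in S3, which it already visited at step i = 1.
The DFA has 4 states, so the proof of the pumping lemma guarantees a repeated state among the first 4+1 visited; the segment between the two visits is the pumpable y.

S3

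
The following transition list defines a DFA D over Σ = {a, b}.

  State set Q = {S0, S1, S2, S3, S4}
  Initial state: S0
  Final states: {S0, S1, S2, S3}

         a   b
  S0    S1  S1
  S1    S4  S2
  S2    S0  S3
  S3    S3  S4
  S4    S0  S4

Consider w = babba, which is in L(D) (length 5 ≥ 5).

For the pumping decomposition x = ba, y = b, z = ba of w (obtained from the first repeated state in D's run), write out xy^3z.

babbbba

xy^3z = ba·b·b·b·ba = babbbba.
Reading y = b takes D from S4 back to S4, so after x·y·y·y the machine is still in S4, and z then leads to the accepting state S0. Hence babbbba ∈ L(D).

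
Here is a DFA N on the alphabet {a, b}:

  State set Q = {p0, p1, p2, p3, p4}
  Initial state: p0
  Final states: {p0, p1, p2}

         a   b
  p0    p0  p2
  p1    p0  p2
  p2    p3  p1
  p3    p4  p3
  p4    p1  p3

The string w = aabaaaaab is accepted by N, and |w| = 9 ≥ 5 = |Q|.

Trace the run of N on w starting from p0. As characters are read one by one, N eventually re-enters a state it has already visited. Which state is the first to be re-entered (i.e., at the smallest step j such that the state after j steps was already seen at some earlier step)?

p0

Run of N on w = a a b a a a a a b:
  step 0: p0  (start)
  step 1: p0  (read a: p0→p0)   ← first repeat (p0 seen earlier)
  step 2: p0  (read a: p0→p0)
  step 3: p2  (read b: p0→p2)
  step 4: p3  (read a: p2→p3)
  step 5: p4  (read a: p3→p4)
  step 6: p1  (read a: p4→p1)
  step 7: p0  (read a: p1→p0)
  step 8: p0  (read a: p0→p0)
  step 9: p2  (read b: p0→p2)

The earliest repeat is at step j = 1: N is in p0, which it already visited at step i = 0.
Pumping length from the standard proof: p = 5 (the number of states). The repeated state found above gives |xy| = j ≤ 5 and |y| = j − i ≥ 1.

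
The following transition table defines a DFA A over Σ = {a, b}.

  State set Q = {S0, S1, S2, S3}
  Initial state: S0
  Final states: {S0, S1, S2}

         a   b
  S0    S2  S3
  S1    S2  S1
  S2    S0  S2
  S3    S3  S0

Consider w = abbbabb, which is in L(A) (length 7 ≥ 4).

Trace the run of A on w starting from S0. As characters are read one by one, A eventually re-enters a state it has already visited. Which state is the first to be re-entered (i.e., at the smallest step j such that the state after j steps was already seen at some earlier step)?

Run of A on w = a b b b a b b:
  step 0: S0  (start)
  step 1: S2  (read a: S0→S2)
  step 2: S2  (read b: S2→S2)   ← first repeat (S2 seen earlier)
  step 3: S2  (read b: S2→S2)
  step 4: S2  (read b: S2→S2)
  step 5: S0  (read a: S2→S0)
  step 6: S3  (read b: S0→S3)
  step 7: S0  (read b: S3→S0)

The earliest repeat is at step j = 2: A is in S2, which it already visited at step i = 1.
Since A has 4 states, any run of length ≥ 4 visits 4+1 states, so by pigeonhole some state repeats within the first 4 steps — that repeat gives the pumpable loop.

S2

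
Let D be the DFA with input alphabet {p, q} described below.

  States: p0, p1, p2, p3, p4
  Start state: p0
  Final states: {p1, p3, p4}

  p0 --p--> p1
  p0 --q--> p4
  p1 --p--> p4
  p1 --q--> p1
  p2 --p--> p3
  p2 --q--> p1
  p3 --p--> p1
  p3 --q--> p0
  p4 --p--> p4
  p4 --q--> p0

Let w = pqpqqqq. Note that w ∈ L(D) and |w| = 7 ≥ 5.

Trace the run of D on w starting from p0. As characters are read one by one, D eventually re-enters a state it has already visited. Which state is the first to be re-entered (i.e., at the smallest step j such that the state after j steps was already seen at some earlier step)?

State sequence: p0 -p-> p1 -q-> p1 -p-> p4 -q-> p0 -q-> p4 -q-> p0 -q-> p4
First repeat at step 2: p1 was already visited.

The earliest repeat is at step j = 2: D is in p1, which it already visited at step i = 1.
Pumping length from the standard proof: p = 5 (the number of states). The repeated state found above gives |xy| = j ≤ 5 and |y| = j − i ≥ 1.

p1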